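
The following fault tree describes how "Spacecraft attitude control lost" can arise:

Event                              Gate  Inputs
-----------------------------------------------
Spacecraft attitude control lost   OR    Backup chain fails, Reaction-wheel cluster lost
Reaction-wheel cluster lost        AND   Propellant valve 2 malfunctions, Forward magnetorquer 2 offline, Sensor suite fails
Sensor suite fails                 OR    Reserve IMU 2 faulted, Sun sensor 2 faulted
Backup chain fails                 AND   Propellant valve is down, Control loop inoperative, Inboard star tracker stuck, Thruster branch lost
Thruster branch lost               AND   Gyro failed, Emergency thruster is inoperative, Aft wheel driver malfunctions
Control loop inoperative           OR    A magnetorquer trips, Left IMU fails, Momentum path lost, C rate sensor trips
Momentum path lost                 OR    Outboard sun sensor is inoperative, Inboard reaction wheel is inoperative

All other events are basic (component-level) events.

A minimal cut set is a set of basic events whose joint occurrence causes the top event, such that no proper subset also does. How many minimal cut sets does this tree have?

Momentum path lost [OR]: union of children's cut sets → 2 cut set(s).
Control loop inoperative [OR]: union of children's cut sets → 5 cut set(s).
Thruster branch lost [AND]: one cut set from each child combined → 1 × 1 × 1 = 1 cut set(s).
Backup chain fails [AND]: one cut set from each child combined → 1 × 5 × 1 × 1 = 5 cut set(s).
Sensor suite fails [OR]: union of children's cut sets → 2 cut set(s).
Reaction-wheel cluster lost [AND]: one cut set from each child combined → 1 × 1 × 2 = 2 cut set(s).
Spacecraft attitude control lost [OR]: union of children's cut sets → 7 cut set(s).
Minimal cut sets: {A magnetorquer trips, Aft wheel driver malfunctions, Emergency thruster is inoperative, Gyro failed, Inboard star tracker stuck, Propellant valve is down}; {Aft wheel driver malfunctions, Emergency thruster is inoperative, Gyro failed, Inboard star tracker stuck, Left IMU fails, Propellant valve is down}; {Aft wheel driver malfunctions, Emergency thruster is inoperative, Gyro failed, Inboard star tracker stuck, Outboard sun sensor is inoperative, Propellant valve is down}; {Aft wheel driver malfunctions, Emergency thruster is inoperative, Gyro failed, Inboard reaction wheel is inoperative, Inboard star tracker stuck, Propellant valve is down}; {Aft wheel driver malfunctions, C rate sensor trips, Emergency thruster is inoperative, Gyro failed, Inboard star tracker stuck, Propellant valve is down}; {Forward magnetorquer 2 offline, Propellant valve 2 malfunctions, Reserve IMU 2 faulted}; {Forward magnetorquer 2 offline, Propellant valve 2 malfunctions, Sun sensor 2 faulted}.

7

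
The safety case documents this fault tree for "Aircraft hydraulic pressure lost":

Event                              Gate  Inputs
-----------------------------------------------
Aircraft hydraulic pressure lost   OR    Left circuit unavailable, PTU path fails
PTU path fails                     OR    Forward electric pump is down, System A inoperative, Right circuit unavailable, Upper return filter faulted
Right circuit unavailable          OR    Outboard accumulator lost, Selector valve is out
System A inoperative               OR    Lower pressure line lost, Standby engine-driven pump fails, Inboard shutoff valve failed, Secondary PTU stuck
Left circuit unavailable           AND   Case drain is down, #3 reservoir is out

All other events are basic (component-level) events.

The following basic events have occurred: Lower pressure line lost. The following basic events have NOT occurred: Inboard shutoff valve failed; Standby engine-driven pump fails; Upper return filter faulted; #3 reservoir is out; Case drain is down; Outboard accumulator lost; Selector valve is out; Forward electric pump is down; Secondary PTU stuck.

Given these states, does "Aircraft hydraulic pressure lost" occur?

Yes

Left circuit unavailable [AND]: Case drain is down=not, #3 reservoir is out=not → not all inputs occur → does not occur.
System A inoperative [OR]: Lower pressure line lost=occurs, Standby engine-driven pump fails=not, Inboard shutoff valve failed=not, Secondary PTU stuck=not → at least one input occurs → occurs.
Right circuit unavailable [OR]: Outboard accumulator lost=not, Selector valve is out=not → no input occurs → does not occur.
PTU path fails [OR]: Forward electric pump is down=not, System A inoperative=occurs, Right circuit unavailable=not, Upper return filter faulted=not → at least one input occurs → occurs.
Aircraft hydraulic pressure lost [OR]: Left circuit unavailable=not, PTU path fails=occurs → at least one input occurs → occurs.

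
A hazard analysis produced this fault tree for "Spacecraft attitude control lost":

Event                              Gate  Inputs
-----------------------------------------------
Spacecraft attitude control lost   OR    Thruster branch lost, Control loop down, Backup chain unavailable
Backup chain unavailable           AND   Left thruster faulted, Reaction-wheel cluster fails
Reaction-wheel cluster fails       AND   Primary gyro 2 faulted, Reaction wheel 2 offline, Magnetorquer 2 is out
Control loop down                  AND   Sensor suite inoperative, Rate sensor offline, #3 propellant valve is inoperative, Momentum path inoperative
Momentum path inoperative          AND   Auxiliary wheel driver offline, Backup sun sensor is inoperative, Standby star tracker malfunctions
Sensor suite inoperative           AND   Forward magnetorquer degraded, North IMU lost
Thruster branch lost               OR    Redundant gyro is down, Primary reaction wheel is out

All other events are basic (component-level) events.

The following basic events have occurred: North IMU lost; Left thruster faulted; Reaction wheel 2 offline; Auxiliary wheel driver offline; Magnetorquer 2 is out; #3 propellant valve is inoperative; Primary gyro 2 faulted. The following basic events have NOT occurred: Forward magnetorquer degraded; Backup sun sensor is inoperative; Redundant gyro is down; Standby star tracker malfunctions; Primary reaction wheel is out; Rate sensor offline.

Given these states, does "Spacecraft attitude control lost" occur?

Thruster branch lost [OR]: Redundant gyro is down=not, Primary reaction wheel is out=not → no input occurs → does not occur.
Sensor suite inoperative [AND]: Forward magnetorquer degraded=not, North IMU lost=occurs → not all inputs occur → does not occur.
Momentum path inoperative [AND]: Auxiliary wheel driver offline=occurs, Backup sun sensor is inoperative=not, Standby star tracker malfunctions=not → not all inputs occur → does not occur.
Control loop down [AND]: Sensor suite inoperative=not, Rate sensor offline=not, #3 propellant valve is inoperative=occurs, Momentum path inoperative=not → not all inputs occur → does not occur.
Reaction-wheel cluster fails [AND]: Primary gyro 2 faulted=occurs, Reaction wheel 2 offline=occurs, Magnetorquer 2 is out=occurs → all inputs occur → occurs.
Backup chain unavailable [AND]: Left thruster faulted=occurs, Reaction-wheel cluster fails=occurs → all inputs occur → occurs.
Spacecraft attitude control lost [OR]: Thruster branch lost=not, Control loop down=not, Backup chain unavailable=occurs → at least one input occurs → occurs.

Yes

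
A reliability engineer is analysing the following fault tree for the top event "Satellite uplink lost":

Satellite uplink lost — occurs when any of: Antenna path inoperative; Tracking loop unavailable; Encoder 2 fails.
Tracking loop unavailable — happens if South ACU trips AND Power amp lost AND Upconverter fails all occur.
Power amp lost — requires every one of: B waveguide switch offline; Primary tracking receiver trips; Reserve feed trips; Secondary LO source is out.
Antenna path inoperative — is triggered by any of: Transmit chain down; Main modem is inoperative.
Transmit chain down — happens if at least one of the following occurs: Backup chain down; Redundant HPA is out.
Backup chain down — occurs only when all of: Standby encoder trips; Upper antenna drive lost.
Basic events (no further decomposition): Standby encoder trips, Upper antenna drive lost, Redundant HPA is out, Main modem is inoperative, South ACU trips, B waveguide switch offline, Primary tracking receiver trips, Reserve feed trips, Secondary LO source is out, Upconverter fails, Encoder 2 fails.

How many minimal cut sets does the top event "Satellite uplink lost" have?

Backup chain down [AND]: one cut set from each child combined → 1 × 1 = 1 cut set(s).
Transmit chain down [OR]: union of children's cut sets → 2 cut set(s).
Antenna path inoperative [OR]: union of children's cut sets → 3 cut set(s).
Power amp lost [AND]: one cut set from each child combined → 1 × 1 × 1 × 1 = 1 cut set(s).
Tracking loop unavailable [AND]: one cut set from each child combined → 1 × 1 × 1 = 1 cut set(s).
Satellite uplink lost [OR]: union of children's cut sets → 5 cut set(s).
Minimal cut sets: {Standby encoder trips, Upper antenna drive lost}; {Redundant HPA is out}; {Main modem is inoperative}; {B waveguide switch offline, Primary tracking receiver trips, Reserve feed trips, Secondary LO source is out, South ACU trips, Upconverter fails}; {Encoder 2 fails}.

5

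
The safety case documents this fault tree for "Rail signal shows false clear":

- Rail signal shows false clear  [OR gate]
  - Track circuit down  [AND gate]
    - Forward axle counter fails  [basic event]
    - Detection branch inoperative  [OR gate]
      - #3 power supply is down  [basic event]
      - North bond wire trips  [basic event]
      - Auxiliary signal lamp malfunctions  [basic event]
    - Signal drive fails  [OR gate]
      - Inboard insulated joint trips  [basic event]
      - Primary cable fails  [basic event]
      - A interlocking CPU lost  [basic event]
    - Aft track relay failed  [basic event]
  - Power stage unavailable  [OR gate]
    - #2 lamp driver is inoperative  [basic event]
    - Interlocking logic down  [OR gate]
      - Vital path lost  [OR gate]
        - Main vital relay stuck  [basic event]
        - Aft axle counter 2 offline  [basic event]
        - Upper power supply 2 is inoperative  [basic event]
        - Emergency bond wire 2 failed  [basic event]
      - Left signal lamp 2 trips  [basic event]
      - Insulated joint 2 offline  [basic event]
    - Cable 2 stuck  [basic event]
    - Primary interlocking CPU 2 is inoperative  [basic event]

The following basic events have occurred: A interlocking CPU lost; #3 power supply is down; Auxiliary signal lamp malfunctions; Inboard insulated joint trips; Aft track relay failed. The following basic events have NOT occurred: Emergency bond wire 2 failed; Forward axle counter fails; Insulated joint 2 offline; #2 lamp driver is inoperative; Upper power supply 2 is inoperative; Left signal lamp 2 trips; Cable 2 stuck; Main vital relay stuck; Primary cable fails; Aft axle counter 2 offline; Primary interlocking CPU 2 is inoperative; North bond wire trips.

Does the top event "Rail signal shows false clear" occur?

No

Detection branch inoperative [OR]: #3 power supply is down=occurs, North bond wire trips=not, Auxiliary signal lamp malfunctions=occurs → at least one input occurs → occurs.
Signal drive fails [OR]: Inboard insulated joint trips=occurs, Primary cable fails=not, A interlocking CPU lost=occurs → at least one input occurs → occurs.
Track circuit down [AND]: Forward axle counter fails=not, Detection branch inoperative=occurs, Signal drive fails=occurs, Aft track relay failed=occurs → not all inputs occur → does not occur.
Vital path lost [OR]: Main vital relay stuck=not, Aft axle counter 2 offline=not, Upper power supply 2 is inoperative=not, Emergency bond wire 2 failed=not → no input occurs → does not occur.
Interlocking logic down [OR]: Vital path lost=not, Left signal lamp 2 trips=not, Insulated joint 2 offline=not → no input occurs → does not occur.
Power stage unavailable [OR]: #2 lamp driver is inoperative=not, Interlocking logic down=not, Cable 2 stuck=not, Primary interlocking CPU 2 is inoperative=not → no input occurs → does not occur.
Rail signal shows false clear [OR]: Track circuit down=not, Power stage unavailable=not → no input occurs → does not occur.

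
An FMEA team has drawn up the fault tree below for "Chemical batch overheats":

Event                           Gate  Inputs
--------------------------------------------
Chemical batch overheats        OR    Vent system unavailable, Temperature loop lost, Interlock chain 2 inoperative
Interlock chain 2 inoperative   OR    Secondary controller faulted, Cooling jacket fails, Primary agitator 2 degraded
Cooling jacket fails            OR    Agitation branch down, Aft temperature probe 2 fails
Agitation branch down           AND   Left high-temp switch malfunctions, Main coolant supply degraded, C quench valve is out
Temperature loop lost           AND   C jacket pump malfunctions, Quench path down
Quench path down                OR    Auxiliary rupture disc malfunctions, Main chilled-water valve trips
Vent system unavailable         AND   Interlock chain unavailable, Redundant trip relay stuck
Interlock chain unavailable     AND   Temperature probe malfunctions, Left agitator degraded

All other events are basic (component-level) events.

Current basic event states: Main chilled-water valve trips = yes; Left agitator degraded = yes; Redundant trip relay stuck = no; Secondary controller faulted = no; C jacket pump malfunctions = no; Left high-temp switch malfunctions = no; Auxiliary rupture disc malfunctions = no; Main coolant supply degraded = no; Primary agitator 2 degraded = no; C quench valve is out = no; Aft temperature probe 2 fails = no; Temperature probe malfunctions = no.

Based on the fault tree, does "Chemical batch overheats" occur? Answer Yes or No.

No

Interlock chain unavailable [AND]: Temperature probe malfunctions=not, Left agitator degraded=occurs → not all inputs occur → does not occur.
Vent system unavailable [AND]: Interlock chain unavailable=not, Redundant trip relay stuck=not → not all inputs occur → does not occur.
Quench path down [OR]: Auxiliary rupture disc malfunctions=not, Main chilled-water valve trips=occurs → at least one input occurs → occurs.
Temperature loop lost [AND]: C jacket pump malfunctions=not, Quench path down=occurs → not all inputs occur → does not occur.
Agitation branch down [AND]: Left high-temp switch malfunctions=not, Main coolant supply degraded=not, C quench valve is out=not → not all inputs occur → does not occur.
Cooling jacket fails [OR]: Agitation branch down=not, Aft temperature probe 2 fails=not → no input occurs → does not occur.
Interlock chain 2 inoperative [OR]: Secondary controller faulted=not, Cooling jacket fails=not, Primary agitator 2 degraded=not → no input occurs → does not occur.
Chemical batch overheats [OR]: Vent system unavailable=not, Temperature loop lost=not, Interlock chain 2 inoperative=not → no input occurs → does not occur.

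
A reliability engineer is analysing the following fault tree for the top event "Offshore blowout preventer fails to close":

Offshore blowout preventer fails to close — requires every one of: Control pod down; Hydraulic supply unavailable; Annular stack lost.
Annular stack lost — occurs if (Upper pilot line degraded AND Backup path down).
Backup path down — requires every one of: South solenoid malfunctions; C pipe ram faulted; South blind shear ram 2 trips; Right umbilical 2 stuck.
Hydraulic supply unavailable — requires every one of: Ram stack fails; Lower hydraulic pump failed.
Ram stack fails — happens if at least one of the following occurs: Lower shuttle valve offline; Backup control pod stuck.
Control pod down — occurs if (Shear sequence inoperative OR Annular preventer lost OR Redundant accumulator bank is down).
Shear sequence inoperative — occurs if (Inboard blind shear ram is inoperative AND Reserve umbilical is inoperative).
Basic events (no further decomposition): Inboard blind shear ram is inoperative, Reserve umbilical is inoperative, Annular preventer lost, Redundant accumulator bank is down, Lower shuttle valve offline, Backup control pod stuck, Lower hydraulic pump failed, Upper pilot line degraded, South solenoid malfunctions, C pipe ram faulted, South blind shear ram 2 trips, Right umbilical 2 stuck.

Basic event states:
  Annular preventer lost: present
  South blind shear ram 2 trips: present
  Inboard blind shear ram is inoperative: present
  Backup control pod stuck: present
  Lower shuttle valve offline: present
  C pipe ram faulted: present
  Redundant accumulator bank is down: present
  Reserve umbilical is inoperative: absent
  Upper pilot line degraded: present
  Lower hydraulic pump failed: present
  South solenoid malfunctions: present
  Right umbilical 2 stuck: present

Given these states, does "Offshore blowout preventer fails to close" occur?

Yes

Shear sequence inoperative [AND]: Inboard blind shear ram is inoperative=occurs, Reserve umbilical is inoperative=not → not all inputs occur → does not occur.
Control pod down [OR]: Shear sequence inoperative=not, Annular preventer lost=occurs, Redundant accumulator bank is down=occurs → at least one input occurs → occurs.
Ram stack fails [OR]: Lower shuttle valve offline=occurs, Backup control pod stuck=occurs → at least one input occurs → occurs.
Hydraulic supply unavailable [AND]: Ram stack fails=occurs, Lower hydraulic pump failed=occurs → all inputs occur → occurs.
Backup path down [AND]: South solenoid malfunctions=occurs, C pipe ram faulted=occurs, South blind shear ram 2 trips=occurs, Right umbilical 2 stuck=occurs → all inputs occur → occurs.
Annular stack lost [AND]: Upper pilot line degraded=occurs, Backup path down=occurs → all inputs occur → occurs.
Offshore blowout preventer fails to close [AND]: Control pod down=occurs, Hydraulic supply unavailable=occurs, Annular stack lost=occurs → all inputs occur → occurs.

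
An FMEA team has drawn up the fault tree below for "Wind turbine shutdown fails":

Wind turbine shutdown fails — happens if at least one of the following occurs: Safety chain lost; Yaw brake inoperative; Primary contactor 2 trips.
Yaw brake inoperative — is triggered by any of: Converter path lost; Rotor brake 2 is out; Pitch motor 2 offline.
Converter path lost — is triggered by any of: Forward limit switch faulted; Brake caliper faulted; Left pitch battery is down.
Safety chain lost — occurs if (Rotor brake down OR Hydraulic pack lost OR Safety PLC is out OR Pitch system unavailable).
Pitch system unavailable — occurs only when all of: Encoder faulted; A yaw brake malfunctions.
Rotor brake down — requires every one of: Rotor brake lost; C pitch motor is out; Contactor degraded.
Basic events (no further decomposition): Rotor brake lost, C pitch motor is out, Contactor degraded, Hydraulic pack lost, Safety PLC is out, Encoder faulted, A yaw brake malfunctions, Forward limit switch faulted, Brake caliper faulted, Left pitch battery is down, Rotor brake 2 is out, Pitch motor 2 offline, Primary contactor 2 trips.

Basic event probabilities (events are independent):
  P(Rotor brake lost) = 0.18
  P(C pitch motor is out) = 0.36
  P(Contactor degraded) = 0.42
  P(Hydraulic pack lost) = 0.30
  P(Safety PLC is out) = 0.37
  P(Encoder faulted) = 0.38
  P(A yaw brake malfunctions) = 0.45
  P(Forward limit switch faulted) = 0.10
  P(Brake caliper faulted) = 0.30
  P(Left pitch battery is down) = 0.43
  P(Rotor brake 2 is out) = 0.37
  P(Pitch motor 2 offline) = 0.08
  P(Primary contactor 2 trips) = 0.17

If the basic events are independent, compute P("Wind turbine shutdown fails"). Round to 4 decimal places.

P(Rotor brake down) [AND] = 0.18 × 0.36 × 0.42 = 0.027216
P(Pitch system unavailable) [AND] = 0.38 × 0.45 = 0.171000
P(Safety chain lost) [OR] = 1 − (1−0.027216) × (1−0.30) × (1−0.37) × (1−0.171000) = 0.644361
P(Converter path lost) [OR] = 1 − (1−0.10) × (1−0.30) × (1−0.43) = 0.640900
P(Yaw brake inoperative) [OR] = 1 − (1−0.640900) × (1−0.37) × (1−0.08) = 0.791866
P(Wind turbine shutdown fails) [OR] = 1 − (1−0.644361) × (1−0.791866) × (1−0.17) = 0.938563
Rounded to 4 decimal places: P(Wind turbine shutdown fails) ≈ 0.9386.

0.9386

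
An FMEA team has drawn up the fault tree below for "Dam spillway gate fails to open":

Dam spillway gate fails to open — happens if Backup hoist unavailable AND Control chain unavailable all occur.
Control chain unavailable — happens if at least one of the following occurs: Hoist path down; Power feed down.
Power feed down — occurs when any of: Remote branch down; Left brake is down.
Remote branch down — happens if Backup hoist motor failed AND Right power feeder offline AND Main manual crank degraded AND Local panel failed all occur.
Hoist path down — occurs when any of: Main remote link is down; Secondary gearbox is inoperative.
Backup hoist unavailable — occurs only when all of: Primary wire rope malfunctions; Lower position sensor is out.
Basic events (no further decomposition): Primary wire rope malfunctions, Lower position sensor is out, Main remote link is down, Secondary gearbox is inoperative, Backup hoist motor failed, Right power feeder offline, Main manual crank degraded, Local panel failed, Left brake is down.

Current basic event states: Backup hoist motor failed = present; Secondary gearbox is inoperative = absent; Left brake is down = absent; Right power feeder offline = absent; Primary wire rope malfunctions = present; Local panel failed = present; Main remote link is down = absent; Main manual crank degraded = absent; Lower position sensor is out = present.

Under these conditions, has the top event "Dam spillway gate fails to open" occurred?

Backup hoist unavailable [AND]: Primary wire rope malfunctions=occurs, Lower position sensor is out=occurs → all inputs occur → occurs.
Hoist path down [OR]: Main remote link is down=not, Secondary gearbox is inoperative=not → no input occurs → does not occur.
Remote branch down [AND]: Backup hoist motor failed=occurs, Right power feeder offline=not, Main manual crank degraded=not, Local panel failed=occurs → not all inputs occur → does not occur.
Power feed down [OR]: Remote branch down=not, Left brake is down=not → no input occurs → does not occur.
Control chain unavailable [OR]: Hoist path down=not, Power feed down=not → no input occurs → does not occur.
Dam spillway gate fails to open [AND]: Backup hoist unavailable=occurs, Control chain unavailable=not → not all inputs occur → does not occur.

No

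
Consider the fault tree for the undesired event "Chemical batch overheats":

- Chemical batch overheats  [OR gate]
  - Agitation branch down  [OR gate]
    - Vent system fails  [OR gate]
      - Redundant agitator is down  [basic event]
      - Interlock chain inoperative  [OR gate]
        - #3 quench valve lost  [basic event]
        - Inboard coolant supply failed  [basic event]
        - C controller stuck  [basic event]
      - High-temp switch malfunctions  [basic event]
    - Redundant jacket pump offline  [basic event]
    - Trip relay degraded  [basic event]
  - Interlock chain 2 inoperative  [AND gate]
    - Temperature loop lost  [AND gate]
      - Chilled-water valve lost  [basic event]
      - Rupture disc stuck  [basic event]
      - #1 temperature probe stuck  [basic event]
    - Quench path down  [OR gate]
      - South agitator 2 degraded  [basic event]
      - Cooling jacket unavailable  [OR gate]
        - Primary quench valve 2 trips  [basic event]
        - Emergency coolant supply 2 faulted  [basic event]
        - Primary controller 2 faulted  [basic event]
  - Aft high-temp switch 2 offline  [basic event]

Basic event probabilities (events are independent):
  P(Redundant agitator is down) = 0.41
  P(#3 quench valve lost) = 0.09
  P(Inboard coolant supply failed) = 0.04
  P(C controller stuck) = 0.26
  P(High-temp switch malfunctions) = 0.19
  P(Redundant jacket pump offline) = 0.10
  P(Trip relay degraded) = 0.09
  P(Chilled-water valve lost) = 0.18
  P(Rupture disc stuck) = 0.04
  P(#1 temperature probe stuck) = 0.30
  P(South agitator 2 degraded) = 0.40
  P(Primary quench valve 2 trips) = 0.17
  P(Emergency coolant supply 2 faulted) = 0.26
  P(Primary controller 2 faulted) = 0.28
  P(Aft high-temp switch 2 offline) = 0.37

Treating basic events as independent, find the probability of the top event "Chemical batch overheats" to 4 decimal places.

P(Interlock chain inoperative) [OR] = 1 − (1−0.09) × (1−0.04) × (1−0.26) = 0.353536
P(Vent system fails) [OR] = 1 − (1−0.41) × (1−0.353536) × (1−0.19) = 0.691055
P(Agitation branch down) [OR] = 1 − (1−0.691055) × (1−0.10) × (1−0.09) = 0.746974
P(Temperature loop lost) [AND] = 0.18 × 0.04 × 0.30 = 0.002160
P(Cooling jacket unavailable) [OR] = 1 − (1−0.17) × (1−0.26) × (1−0.28) = 0.557776
P(Quench path down) [OR] = 1 − (1−0.40) × (1−0.557776) = 0.734666
P(Interlock chain 2 inoperative) [AND] = 0.002160 × 0.734666 = 0.001587
P(Chemical batch overheats) [OR] = 1 − (1−0.746974) × (1−0.001587) × (1−0.37) = 0.840847
Rounded to 4 decimal places: P(Chemical batch overheats) ≈ 0.8408.

0.8408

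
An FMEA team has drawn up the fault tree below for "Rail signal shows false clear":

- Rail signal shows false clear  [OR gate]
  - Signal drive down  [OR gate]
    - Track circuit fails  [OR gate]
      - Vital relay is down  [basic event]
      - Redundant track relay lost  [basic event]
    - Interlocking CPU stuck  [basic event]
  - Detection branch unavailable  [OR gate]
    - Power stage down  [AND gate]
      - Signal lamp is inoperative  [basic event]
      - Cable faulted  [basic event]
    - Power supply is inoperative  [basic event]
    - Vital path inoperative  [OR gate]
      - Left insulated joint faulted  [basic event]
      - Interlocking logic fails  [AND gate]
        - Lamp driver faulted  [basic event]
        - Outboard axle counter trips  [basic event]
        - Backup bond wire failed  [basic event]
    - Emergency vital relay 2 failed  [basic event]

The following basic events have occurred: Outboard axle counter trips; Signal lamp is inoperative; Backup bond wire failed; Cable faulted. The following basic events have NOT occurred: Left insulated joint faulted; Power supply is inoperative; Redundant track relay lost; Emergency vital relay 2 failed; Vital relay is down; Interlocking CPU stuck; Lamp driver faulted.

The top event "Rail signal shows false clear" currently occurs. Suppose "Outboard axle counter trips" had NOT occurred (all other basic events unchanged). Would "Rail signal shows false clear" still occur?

Counterfactual: set "Outboard axle counter trips" to not occurred.
Track circuit fails [OR]: Vital relay is down=not, Redundant track relay lost=not → no input occurs → does not occur.
Signal drive down [OR]: Track circuit fails=not, Interlocking CPU stuck=not → no input occurs → does not occur.
Power stage down [AND]: Signal lamp is inoperative=occurs, Cable faulted=occurs → all inputs occur → occurs.
Interlocking logic fails [AND]: Lamp driver faulted=not, Outboard axle counter trips=not, Backup bond wire failed=occurs → not all inputs occur → does not occur.
Vital path inoperative [OR]: Left insulated joint faulted=not, Interlocking logic fails=not → no input occurs → does not occur.
Detection branch unavailable [OR]: Power stage down=occurs, Power supply is inoperative=not, Vital path inoperative=not, Emergency vital relay 2 failed=not → at least one input occurs → occurs.
Rail signal shows false clear [OR]: Signal drive down=not, Detection branch unavailable=occurs → at least one input occurs → occurs.

Yes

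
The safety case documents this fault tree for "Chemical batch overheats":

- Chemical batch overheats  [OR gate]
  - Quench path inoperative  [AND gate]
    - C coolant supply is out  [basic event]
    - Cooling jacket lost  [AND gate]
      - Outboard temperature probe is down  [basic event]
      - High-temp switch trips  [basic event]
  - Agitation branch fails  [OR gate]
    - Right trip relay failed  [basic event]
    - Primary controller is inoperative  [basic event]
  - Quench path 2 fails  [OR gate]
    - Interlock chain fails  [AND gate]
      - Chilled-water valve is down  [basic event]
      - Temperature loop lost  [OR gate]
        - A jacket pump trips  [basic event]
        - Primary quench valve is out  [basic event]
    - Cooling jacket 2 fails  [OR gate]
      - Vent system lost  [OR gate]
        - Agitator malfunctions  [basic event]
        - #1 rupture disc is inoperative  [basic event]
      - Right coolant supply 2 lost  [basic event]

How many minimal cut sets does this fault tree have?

Cooling jacket lost [AND]: one cut set from each child combined → 1 × 1 = 1 cut set(s).
Quench path inoperative [AND]: one cut set from each child combined → 1 × 1 = 1 cut set(s).
Agitation branch fails [OR]: union of children's cut sets → 2 cut set(s).
Temperature loop lost [OR]: union of children's cut sets → 2 cut set(s).
Interlock chain fails [AND]: one cut set from each child combined → 1 × 2 = 2 cut set(s).
Vent system lost [OR]: union of children's cut sets → 2 cut set(s).
Cooling jacket 2 fails [OR]: union of children's cut sets → 3 cut set(s).
Quench path 2 fails [OR]: union of children's cut sets → 5 cut set(s).
Chemical batch overheats [OR]: union of children's cut sets → 8 cut set(s).
Minimal cut sets: {C coolant supply is out, High-temp switch trips, Outboard temperature probe is down}; {Right trip relay failed}; {Primary controller is inoperative}; {A jacket pump trips, Chilled-water valve is down}; {Chilled-water valve is down, Primary quench valve is out}; {Agitator malfunctions}; {#1 rupture disc is inoperative}; {Right coolant supply 2 lost}.

8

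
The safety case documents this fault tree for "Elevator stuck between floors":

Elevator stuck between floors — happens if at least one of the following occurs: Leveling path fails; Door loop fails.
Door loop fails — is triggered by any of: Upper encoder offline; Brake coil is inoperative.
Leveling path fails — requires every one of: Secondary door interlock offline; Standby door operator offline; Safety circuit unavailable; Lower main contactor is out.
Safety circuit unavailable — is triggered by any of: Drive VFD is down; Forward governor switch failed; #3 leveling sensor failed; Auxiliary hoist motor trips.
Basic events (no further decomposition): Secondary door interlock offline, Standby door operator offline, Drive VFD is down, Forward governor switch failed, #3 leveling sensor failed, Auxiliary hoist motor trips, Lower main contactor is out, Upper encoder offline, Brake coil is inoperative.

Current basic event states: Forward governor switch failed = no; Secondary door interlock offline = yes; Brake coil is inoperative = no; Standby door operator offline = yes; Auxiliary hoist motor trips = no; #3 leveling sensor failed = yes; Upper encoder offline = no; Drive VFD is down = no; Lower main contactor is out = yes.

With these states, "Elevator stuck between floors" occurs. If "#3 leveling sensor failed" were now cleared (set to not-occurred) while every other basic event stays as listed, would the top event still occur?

No

Counterfactual: set "#3 leveling sensor failed" to not occurred.
Safety circuit unavailable [OR]: Drive VFD is down=not, Forward governor switch failed=not, #3 leveling sensor failed=not, Auxiliary hoist motor trips=not → no input occurs → does not occur.
Leveling path fails [AND]: Secondary door interlock offline=occurs, Standby door operator offline=occurs, Safety circuit unavailable=not, Lower main contactor is out=occurs → not all inputs occur → does not occur.
Door loop fails [OR]: Upper encoder offline=not, Brake coil is inoperative=not → no input occurs → does not occur.
Elevator stuck between floors [OR]: Leveling path fails=not, Door loop fails=not → no input occurs → does not occur.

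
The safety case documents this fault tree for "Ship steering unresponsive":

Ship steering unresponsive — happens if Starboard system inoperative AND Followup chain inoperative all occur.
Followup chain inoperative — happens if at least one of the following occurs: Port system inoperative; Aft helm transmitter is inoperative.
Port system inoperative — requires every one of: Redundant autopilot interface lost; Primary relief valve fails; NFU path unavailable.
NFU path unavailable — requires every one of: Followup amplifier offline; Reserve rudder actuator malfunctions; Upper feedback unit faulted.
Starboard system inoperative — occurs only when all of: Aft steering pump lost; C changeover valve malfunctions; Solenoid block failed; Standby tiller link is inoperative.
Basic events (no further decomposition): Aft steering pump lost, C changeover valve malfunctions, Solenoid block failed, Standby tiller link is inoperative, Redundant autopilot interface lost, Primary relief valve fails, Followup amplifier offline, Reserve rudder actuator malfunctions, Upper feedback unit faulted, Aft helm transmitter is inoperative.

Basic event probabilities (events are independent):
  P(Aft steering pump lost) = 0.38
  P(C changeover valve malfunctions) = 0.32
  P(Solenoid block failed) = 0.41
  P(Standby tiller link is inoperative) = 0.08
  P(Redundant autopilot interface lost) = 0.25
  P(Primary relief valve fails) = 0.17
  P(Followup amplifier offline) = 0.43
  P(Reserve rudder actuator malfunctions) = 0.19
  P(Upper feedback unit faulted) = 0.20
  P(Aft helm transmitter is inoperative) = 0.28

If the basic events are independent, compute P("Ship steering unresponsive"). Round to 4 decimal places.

P(Starboard system inoperative) [AND] = 0.38 × 0.32 × 0.41 × 0.08 = 0.003988
P(NFU path unavailable) [AND] = 0.43 × 0.19 × 0.20 = 0.016340
P(Port system inoperative) [AND] = 0.25 × 0.17 × 0.016340 = 0.000694
P(Followup chain inoperative) [OR] = 1 − (1−0.000694) × (1−0.28) = 0.280500
P(Ship steering unresponsive) [AND] = 0.003988 × 0.280500 = 0.001119
Rounded to 4 decimal places: P(Ship steering unresponsive) ≈ 0.0011.

0.0011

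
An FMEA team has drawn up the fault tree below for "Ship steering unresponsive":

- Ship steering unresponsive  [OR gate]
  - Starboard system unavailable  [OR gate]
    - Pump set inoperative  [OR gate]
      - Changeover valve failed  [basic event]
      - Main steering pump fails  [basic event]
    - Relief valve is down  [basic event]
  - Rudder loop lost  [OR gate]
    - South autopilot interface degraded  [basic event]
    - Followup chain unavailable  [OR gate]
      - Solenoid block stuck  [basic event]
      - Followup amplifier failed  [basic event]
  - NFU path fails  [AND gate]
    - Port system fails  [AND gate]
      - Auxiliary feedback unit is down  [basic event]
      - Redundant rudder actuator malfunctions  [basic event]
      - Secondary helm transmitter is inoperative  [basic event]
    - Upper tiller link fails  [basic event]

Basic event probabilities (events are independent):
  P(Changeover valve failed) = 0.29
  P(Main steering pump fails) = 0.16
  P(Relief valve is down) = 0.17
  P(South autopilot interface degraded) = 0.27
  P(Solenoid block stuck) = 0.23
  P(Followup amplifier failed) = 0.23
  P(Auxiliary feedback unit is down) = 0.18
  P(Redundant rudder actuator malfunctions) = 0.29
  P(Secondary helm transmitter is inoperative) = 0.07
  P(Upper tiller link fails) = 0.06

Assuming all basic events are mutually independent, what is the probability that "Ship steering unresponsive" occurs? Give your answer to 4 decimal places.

0.7858

P(Pump set inoperative) [OR] = 1 − (1−0.29) × (1−0.16) = 0.403600
P(Starboard system unavailable) [OR] = 1 − (1−0.403600) × (1−0.17) = 0.504988
P(Followup chain unavailable) [OR] = 1 − (1−0.23) × (1−0.23) = 0.407100
P(Rudder loop lost) [OR] = 1 − (1−0.27) × (1−0.407100) = 0.567183
P(Port system fails) [AND] = 0.18 × 0.29 × 0.07 = 0.003654
P(NFU path fails) [AND] = 0.003654 × 0.06 = 0.000219
P(Ship steering unresponsive) [OR] = 1 − (1−0.504988) × (1−0.567183) × (1−0.000219) = 0.785797
Rounded to 4 decimal places: P(Ship steering unresponsive) ≈ 0.7858.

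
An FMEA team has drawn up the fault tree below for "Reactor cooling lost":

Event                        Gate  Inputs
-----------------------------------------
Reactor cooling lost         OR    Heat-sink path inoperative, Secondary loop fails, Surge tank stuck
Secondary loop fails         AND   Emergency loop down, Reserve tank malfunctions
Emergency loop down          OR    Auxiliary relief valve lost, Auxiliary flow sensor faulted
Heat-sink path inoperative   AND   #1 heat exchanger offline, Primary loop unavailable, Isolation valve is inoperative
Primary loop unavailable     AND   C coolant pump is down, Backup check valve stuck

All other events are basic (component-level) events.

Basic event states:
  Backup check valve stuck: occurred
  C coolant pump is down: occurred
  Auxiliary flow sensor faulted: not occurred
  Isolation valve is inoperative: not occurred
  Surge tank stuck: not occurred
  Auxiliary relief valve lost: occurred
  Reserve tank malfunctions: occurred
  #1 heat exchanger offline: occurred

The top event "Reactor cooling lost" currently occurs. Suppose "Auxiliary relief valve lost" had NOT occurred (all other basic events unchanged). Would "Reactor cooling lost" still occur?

No

Counterfactual: set "Auxiliary relief valve lost" to not occurred.
Primary loop unavailable [AND]: C coolant pump is down=occurs, Backup check valve stuck=occurs → all inputs occur → occurs.
Heat-sink path inoperative [AND]: #1 heat exchanger offline=occurs, Primary loop unavailable=occurs, Isolation valve is inoperative=not → not all inputs occur → does not occur.
Emergency loop down [OR]: Auxiliary relief valve lost=not, Auxiliary flow sensor faulted=not → no input occurs → does not occur.
Secondary loop fails [AND]: Emergency loop down=not, Reserve tank malfunctions=occurs → not all inputs occur → does not occur.
Reactor cooling lost [OR]: Heat-sink path inoperative=not, Secondary loop fails=not, Surge tank stuck=not → no input occurs → does not occur.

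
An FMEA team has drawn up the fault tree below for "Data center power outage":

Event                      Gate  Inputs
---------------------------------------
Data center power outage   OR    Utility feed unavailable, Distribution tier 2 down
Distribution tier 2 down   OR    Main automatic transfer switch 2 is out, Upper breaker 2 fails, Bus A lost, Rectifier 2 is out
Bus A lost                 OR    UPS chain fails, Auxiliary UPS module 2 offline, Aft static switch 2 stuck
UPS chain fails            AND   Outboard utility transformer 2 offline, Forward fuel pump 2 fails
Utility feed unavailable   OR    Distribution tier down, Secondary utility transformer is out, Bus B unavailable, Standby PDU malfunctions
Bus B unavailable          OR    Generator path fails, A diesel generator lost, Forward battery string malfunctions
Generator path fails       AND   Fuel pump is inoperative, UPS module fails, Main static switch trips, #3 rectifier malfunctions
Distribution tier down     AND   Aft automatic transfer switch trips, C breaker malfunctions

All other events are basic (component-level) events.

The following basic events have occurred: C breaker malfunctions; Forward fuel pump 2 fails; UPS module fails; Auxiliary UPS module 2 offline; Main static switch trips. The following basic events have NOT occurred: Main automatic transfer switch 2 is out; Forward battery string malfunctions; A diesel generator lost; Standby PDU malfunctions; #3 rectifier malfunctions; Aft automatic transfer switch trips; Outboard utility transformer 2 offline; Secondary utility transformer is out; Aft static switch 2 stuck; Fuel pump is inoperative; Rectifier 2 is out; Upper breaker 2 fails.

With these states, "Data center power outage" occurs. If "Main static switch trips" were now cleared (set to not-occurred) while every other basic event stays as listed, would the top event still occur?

Counterfactual: set "Main static switch trips" to not occurred.
Distribution tier down [AND]: Aft automatic transfer switch trips=not, C breaker malfunctions=occurs → not all inputs occur → does not occur.
Generator path fails [AND]: Fuel pump is inoperative=not, UPS module fails=occurs, Main static switch trips=not, #3 rectifier malfunctions=not → not all inputs occur → does not occur.
Bus B unavailable [OR]: Generator path fails=not, A diesel generator lost=not, Forward battery string malfunctions=not → no input occurs → does not occur.
Utility feed unavailable [OR]: Distribution tier down=not, Secondary utility transformer is out=not, Bus B unavailable=not, Standby PDU malfunctions=not → no input occurs → does not occur.
UPS chain fails [AND]: Outboard utility transformer 2 offline=not, Forward fuel pump 2 fails=occurs → not all inputs occur → does not occur.
Bus A lost [OR]: UPS chain fails=not, Auxiliary UPS module 2 offline=occurs, Aft static switch 2 stuck=not → at least one input occurs → occurs.
Distribution tier 2 down [OR]: Main automatic transfer switch 2 is out=not, Upper breaker 2 fails=not, Bus A lost=occurs, Rectifier 2 is out=not → at least one input occurs → occurs.
Data center power outage [OR]: Utility feed unavailable=not, Distribution tier 2 down=occurs → at least one input occurs → occurs.

Yes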